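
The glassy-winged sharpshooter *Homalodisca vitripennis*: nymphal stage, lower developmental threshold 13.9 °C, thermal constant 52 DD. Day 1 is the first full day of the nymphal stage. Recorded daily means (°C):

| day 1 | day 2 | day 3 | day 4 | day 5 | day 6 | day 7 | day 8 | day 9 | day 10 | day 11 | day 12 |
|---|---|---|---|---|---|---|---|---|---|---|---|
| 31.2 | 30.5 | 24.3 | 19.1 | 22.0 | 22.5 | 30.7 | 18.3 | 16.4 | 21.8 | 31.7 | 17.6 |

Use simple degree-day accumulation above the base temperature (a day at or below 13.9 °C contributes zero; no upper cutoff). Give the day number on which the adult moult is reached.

day 5

Daily DD above 13.9 °C: 17.3, 16.6, 10.4, 5.2, 8.1, 8.6, 16.8, 4.4, 2.5, 7.9, 17.8, 3.7.
Cumulative: 17.3, 33.9, 44.3, 49.5, 57.6, 66.2, 83.0, 87.4, 89.9, 97.8, 115.6, 119.3.
The total first reaches 52 DD on day 5.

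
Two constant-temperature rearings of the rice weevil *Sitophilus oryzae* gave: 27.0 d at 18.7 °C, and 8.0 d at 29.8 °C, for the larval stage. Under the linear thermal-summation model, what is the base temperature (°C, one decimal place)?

14.0 °C

Under the model K = D·(T − T_b), so D₁·(T₁ − T_b) = D₂·(T₂ − T_b).
27.0·(18.7 − T_b) = 8.0·(29.8 − T_b)
T_b = (27.0·18.7 − 8.0·29.8) / (27.0 − 8.0) = 266.50 / 19.0 = 14.026 °C ≈ 14.0 °C.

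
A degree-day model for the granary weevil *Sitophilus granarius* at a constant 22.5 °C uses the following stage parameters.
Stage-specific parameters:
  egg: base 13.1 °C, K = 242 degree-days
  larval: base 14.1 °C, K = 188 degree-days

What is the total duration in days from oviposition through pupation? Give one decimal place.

48.1 days

egg: 242 / (22.5 − 13.1) = 242 / 9.4 = 25.745 d.
larval: 188 / (22.5 − 14.1) = 188 / 8.4 = 22.381 d.
Sum = 48.126 ≈ 48.1 days.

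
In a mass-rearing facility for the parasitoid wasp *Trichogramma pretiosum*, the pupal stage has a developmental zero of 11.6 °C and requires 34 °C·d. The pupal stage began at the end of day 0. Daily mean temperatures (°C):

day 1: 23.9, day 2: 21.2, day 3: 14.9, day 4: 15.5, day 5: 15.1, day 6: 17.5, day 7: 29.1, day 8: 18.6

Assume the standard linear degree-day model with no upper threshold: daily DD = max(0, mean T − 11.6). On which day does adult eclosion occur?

day 6

Daily DD above 11.6 °C: 12.3, 9.6, 3.3, 3.9, 3.5, 5.9, 17.5, 7.0.
Cumulative: 12.3, 21.9, 25.2, 29.1, 32.6, 38.5, 56.0, 63.0.
The total first reaches 34 DD on day 6.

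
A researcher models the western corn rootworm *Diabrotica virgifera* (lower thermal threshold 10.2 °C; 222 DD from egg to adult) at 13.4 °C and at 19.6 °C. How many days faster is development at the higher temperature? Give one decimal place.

At 13.4 °C: 222 / (13.4 − 10.2) = 222 / 3.2 = 69.375 d.
At 19.6 °C: 222 / (19.6 − 10.2) = 222 / 9.4 = 23.617 d.
Difference = |69.375 − 23.617| = 45.758 ≈ 45.8 days.

45.8 days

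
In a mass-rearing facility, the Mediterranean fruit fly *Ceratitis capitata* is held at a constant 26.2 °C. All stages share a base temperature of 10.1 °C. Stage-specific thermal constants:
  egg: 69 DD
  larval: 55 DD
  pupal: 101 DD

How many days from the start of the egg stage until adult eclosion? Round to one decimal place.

14.0 days

Daily accumulation at 26.2 °C = 26.2 − 10.1 = 16.1 DD/day.
Total K = 69 + 55 + 101 = 225 DD.
Total duration = 225 / 16.1 = 13.975 ≈ 14.0 days.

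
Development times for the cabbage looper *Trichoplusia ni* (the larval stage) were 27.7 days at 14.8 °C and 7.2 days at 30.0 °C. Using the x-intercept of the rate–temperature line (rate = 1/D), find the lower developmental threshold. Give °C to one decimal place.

Under the model K = D·(T − T_b), so D₁·(T₁ − T_b) = D₂·(T₂ − T_b).
27.7·(14.8 − T_b) = 7.2·(30.0 − T_b)
T_b = (27.7·14.8 − 7.2·30.0) / (27.7 − 7.2) = 193.96 / 20.5 = 9.461 °C ≈ 9.5 °C.

9.5 °C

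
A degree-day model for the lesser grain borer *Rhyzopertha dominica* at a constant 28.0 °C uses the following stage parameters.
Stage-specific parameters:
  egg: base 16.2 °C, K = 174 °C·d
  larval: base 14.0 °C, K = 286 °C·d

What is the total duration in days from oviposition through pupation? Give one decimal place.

35.2 days

egg: 174 / (28.0 − 16.2) = 174 / 11.8 = 14.746 d.
larval: 286 / (28.0 − 14.0) = 286 / 14.0 = 20.429 d.
Sum = 35.174 ≈ 35.2 days.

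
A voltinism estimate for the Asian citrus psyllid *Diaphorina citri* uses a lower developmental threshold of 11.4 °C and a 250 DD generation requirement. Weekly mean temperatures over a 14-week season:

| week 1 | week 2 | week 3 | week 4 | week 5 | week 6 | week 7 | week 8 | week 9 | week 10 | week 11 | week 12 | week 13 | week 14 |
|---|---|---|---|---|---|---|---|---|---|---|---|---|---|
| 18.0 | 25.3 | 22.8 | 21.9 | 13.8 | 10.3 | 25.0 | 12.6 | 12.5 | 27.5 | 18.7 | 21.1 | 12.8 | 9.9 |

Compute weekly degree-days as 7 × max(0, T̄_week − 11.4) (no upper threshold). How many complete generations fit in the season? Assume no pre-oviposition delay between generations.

2 generations

Weekly DD (7 × max(0, T̄ − 11.4)): 46.2, 97.3, 79.8, 73.5, 16.8, 0.0, 95.2, 8.4, 7.7, 112.7, 51.1, 67.9, 9.8, 0.0.
Season total = 666.4 DD.
Complete generations = ⌊666.4 / 250⌋ = 2.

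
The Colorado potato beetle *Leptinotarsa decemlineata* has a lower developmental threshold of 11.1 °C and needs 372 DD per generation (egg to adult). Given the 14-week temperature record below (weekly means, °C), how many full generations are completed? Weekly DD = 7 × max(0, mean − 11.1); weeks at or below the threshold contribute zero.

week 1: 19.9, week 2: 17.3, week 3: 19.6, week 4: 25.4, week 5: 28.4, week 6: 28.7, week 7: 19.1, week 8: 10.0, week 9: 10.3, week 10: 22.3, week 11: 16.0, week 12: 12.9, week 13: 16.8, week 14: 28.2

Weekly DD (7 × max(0, T̄ − 11.1)): 61.6, 43.4, 59.5, 100.1, 121.1, 123.2, 56.0, 0.0, 0.0, 78.4, 34.3, 12.6, 39.9, 119.7.
Season total = 849.8 DD.
Complete generations = ⌊849.8 / 372⌋ = 2.

2 generations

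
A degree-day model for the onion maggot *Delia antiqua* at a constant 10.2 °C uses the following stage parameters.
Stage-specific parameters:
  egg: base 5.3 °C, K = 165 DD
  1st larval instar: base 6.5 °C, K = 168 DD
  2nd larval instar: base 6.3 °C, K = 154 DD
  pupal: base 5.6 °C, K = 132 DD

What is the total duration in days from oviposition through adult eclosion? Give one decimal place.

147.3 days

egg: 165 / (10.2 − 5.3) = 165 / 4.9 = 33.673 d.
1st larval instar: 168 / (10.2 − 6.5) = 168 / 3.7 = 45.405 d.
2nd larval instar: 154 / (10.2 − 6.3) = 154 / 3.9 = 39.487 d.
pupal: 132 / (10.2 − 5.6) = 132 / 4.6 = 28.696 d.
Sum = 147.262 ≈ 147.3 days.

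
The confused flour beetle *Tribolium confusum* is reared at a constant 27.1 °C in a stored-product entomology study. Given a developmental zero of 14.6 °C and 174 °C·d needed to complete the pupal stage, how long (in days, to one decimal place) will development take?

Daily accumulation = 27.1 − 14.6 = 12.5 DD/day.
Duration = 174 / 12.5 = 13.920 ≈ 13.9 days.

13.9 days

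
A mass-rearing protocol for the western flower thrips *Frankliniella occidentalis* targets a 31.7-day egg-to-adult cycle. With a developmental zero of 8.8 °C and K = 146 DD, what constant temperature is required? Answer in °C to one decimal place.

13.4 °C

Required daily accumulation = 146 / 31.7 = 4.606 DD/day.
T = T_base + 4.606 = 8.8 + 4.606 = 13.406 ≈ 13.4 °C.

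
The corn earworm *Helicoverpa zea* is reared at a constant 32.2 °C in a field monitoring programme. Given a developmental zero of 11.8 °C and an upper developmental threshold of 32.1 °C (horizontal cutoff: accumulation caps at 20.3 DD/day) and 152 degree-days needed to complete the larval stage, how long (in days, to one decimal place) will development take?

Temperature 32.2 °C exceeds the upper threshold, so daily accumulation caps at 32.1 − 11.8 = 20.3 DD/day.
Duration = 152 / 20.3 = 7.488 ≈ 7.5 days.

7.5 days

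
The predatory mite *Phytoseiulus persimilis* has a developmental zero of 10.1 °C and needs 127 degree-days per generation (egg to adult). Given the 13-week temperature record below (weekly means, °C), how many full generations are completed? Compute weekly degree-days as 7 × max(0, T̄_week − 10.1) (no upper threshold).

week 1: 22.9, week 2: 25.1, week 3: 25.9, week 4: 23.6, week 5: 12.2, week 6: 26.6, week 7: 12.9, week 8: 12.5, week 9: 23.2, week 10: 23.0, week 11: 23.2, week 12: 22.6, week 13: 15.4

Weekly DD (7 × max(0, T̄ − 10.1)): 89.6, 105.0, 110.6, 94.5, 14.7, 115.5, 19.6, 16.8, 91.7, 90.3, 91.7, 87.5, 37.1.
Season total = 964.6 DD.
Complete generations = ⌊964.6 / 127⌋ = 7.

7 generations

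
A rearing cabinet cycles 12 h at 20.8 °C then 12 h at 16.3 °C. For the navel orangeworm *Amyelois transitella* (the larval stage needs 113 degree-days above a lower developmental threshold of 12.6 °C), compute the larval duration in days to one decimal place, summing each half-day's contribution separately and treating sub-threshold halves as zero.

19.0 days

Day half: max(0, 20.8 − 12.6) × 0.5 = 8.2 × 0.5 = 4.10 DD.
Night half: max(0, 16.3 − 12.6) × 0.5 = 3.7 × 0.5 = 1.85 DD.
Per 24 h: 5.95 DD/day.
Duration = 113 / 5.95 = 18.992 ≈ 19.0 days.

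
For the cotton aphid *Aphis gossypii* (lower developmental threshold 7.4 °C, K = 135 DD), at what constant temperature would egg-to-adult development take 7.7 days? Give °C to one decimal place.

24.9 °C

Required daily accumulation = 135 / 7.7 = 17.532 DD/day.
T = T_base + 17.532 = 7.4 + 17.532 = 24.932 ≈ 24.9 °C.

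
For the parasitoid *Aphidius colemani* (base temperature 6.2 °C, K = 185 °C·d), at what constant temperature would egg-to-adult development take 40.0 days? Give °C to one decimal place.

Required daily accumulation = 185 / 40.0 = 4.625 DD/day.
T = T_base + 4.625 = 6.2 + 4.625 = 10.825 ≈ 10.8 °C.

10.8 °C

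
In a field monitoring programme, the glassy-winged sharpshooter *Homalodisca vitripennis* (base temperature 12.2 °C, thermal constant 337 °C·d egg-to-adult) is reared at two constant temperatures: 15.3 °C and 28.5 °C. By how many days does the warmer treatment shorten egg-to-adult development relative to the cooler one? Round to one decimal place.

88.0 days

At 15.3 °C: 337 / (15.3 − 12.2) = 337 / 3.1 = 108.710 d.
At 28.5 °C: 337 / (28.5 − 12.2) = 337 / 16.3 = 20.675 d.
Difference = |108.710 − 20.675| = 88.035 ≈ 88.0 days.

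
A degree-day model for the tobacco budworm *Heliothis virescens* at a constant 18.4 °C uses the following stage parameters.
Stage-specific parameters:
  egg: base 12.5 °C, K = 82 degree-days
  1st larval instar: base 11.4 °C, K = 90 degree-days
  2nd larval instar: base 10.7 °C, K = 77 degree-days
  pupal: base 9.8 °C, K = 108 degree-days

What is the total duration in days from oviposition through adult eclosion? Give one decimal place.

egg: 82 / (18.4 − 12.5) = 82 / 5.9 = 13.898 d.
1st larval instar: 90 / (18.4 − 11.4) = 90 / 7.0 = 12.857 d.
2nd larval instar: 77 / (18.4 − 10.7) = 77 / 7.7 = 10.000 d.
pupal: 108 / (18.4 − 9.8) = 108 / 8.6 = 12.558 d.
Sum = 49.314 ≈ 49.3 days.

49.3 days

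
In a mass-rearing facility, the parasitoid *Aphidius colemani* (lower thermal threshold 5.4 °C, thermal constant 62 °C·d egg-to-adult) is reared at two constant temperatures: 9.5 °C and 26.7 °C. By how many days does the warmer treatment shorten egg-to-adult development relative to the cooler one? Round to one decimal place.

12.2 days

At 9.5 °C: 62 / (9.5 − 5.4) = 62 / 4.1 = 15.122 d.
At 26.7 °C: 62 / (26.7 − 5.4) = 62 / 21.3 = 2.911 d.
Difference = |15.122 − 2.911| = 12.211 ≈ 12.2 days.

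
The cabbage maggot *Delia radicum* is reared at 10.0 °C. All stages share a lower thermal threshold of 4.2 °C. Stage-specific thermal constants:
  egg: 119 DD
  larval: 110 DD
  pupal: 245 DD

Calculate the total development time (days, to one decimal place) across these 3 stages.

81.7 days

Daily accumulation at 10.0 °C = 10.0 − 4.2 = 5.8 DD/day.
Total K = 119 + 110 + 245 = 474 DD.
Total duration = 474 / 5.8 = 81.724 ≈ 81.7 days.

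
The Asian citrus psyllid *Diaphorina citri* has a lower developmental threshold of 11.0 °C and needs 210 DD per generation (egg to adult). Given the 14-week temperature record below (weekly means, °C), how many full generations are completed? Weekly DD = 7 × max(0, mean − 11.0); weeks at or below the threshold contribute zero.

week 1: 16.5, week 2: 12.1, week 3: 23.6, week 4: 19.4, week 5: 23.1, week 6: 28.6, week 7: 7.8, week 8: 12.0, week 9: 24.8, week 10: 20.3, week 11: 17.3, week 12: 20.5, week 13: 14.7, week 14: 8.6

3 generations

Weekly DD (7 × max(0, T̄ − 11.0)): 38.5, 7.7, 88.2, 58.8, 84.7, 123.2, 0.0, 7.0, 96.6, 65.1, 44.1, 66.5, 25.9, 0.0.
Season total = 706.3 DD.
Complete generations = ⌊706.3 / 210⌋ = 3.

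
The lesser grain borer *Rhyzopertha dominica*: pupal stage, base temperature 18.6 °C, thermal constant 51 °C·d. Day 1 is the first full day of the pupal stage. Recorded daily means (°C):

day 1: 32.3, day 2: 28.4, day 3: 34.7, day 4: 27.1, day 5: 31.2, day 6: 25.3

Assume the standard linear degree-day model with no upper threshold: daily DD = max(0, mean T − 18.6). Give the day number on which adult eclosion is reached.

day 5

Daily DD above 18.6 °C: 13.7, 9.8, 16.1, 8.5, 12.6, 6.7.
Cumulative: 13.7, 23.5, 39.6, 48.1, 60.7, 67.4.
The total first reaches 51 DD on day 5.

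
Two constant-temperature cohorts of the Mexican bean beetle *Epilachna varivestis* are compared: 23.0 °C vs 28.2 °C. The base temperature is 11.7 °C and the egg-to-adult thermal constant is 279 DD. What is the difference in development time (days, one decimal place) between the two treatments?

At 23.0 °C: 279 / (23.0 − 11.7) = 279 / 11.3 = 24.690 d.
At 28.2 °C: 279 / (28.2 − 11.7) = 279 / 16.5 = 16.909 d.
Difference = |24.690 − 16.909| = 7.781 ≈ 7.8 days.

7.8 days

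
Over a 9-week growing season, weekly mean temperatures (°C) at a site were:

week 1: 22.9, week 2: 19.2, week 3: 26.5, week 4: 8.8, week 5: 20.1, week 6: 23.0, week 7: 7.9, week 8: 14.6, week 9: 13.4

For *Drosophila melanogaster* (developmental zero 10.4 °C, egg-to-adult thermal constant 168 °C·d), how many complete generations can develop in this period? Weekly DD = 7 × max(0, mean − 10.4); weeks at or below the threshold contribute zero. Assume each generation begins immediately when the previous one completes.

Weekly DD (7 × max(0, T̄ − 10.4)): 87.5, 61.6, 112.7, 0.0, 67.9, 88.2, 0.0, 29.4, 21.0.
Season total = 468.3 DD.
Complete generations = ⌊468.3 / 168⌋ = 2.

2 generations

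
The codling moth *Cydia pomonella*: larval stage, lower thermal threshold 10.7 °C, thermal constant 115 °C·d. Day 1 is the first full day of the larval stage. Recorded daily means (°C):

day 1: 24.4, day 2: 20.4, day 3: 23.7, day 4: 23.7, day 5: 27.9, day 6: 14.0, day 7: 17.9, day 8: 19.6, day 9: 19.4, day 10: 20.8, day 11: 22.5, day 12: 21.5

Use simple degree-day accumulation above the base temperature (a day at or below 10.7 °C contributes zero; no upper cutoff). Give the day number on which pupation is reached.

day 11

Daily DD above 10.7 °C: 13.7, 9.7, 13.0, 13.0, 17.2, 3.3, 7.2, 8.9, 8.7, 10.1, 11.8, 10.8.
Cumulative: 13.7, 23.4, 36.4, 49.4, 66.6, 69.9, 77.1, 86.0, 94.7, 104.8, 116.6, 127.4.
The total first reaches 115 DD on day 11.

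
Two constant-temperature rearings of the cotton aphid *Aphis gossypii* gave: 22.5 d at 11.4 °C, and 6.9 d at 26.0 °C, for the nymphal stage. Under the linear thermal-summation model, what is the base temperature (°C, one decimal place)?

Equal thermal constants: D₁(T₁ − T_b) = D₂(T₂ − T_b).
22.5·(11.4 − T_b) = 6.9·(26.0 − T_b)
T_b = (22.5·11.4 − 6.9·26.0) / (22.5 − 6.9) = 77.10 / 15.6 = 4.942 °C ≈ 4.9 °C.

4.9 °C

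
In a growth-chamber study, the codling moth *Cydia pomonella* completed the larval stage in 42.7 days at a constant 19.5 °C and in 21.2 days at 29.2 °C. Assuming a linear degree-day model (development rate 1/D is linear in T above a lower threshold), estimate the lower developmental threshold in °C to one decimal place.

Linear rate model ⇒ the product D·(T − T_b) is constant across temperatures.
42.7·(19.5 − T_b) = 21.2·(29.2 − T_b)
T_b = (42.7·19.5 − 21.2·29.2) / (42.7 − 21.2) = 213.61 / 21.5 = 9.935 °C ≈ 9.9 °C.

9.9 °C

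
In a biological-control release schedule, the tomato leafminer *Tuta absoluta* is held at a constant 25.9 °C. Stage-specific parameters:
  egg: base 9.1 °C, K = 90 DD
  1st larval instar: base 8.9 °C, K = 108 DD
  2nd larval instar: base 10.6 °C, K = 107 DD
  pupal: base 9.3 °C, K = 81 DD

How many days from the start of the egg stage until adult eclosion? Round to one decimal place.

23.6 days

egg: 90 / (25.9 − 9.1) = 90 / 16.8 = 5.357 d.
1st larval instar: 108 / (25.9 − 8.9) = 108 / 17.0 = 6.353 d.
2nd larval instar: 107 / (25.9 − 10.6) = 107 / 15.3 = 6.993 d.
pupal: 81 / (25.9 − 9.3) = 81 / 16.6 = 4.880 d.
Sum = 23.583 ≈ 23.6 days.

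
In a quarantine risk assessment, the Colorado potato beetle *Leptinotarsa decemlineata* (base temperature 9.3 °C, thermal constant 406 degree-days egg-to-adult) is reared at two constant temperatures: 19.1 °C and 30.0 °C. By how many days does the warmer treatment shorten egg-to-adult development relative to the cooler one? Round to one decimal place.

21.8 days

At 19.1 °C: 406 / (19.1 − 9.3) = 406 / 9.8 = 41.429 d.
At 30.0 °C: 406 / (30.0 − 9.3) = 406 / 20.7 = 19.614 d.
Difference = |41.429 − 19.614| = 21.815 ≈ 21.8 days.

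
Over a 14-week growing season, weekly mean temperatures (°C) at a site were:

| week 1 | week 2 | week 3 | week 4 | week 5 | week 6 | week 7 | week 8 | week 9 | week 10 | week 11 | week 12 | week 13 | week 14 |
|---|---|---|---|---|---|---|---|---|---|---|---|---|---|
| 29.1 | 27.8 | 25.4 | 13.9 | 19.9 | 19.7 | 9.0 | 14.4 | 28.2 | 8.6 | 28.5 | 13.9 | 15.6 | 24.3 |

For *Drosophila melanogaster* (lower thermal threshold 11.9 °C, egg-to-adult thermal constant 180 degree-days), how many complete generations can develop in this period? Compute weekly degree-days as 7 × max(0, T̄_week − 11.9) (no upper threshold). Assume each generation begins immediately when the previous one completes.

4 generations

Weekly DD (7 × max(0, T̄ − 11.9)): 120.4, 111.3, 94.5, 14.0, 56.0, 54.6, 0.0, 17.5, 114.1, 0.0, 116.2, 14.0, 25.9, 86.8.
Season total = 825.3 DD.
Complete generations = ⌊825.3 / 180⌋ = 4.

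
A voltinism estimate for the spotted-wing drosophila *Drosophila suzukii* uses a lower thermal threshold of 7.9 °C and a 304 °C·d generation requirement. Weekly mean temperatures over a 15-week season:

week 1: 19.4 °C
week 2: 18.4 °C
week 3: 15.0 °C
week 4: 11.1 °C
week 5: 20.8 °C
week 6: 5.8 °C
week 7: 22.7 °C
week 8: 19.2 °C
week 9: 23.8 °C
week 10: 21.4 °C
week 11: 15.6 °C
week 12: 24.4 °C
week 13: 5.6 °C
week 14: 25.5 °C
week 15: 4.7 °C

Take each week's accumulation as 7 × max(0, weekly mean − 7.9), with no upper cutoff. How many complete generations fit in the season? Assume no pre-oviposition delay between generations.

3 generations

Weekly DD (7 × max(0, T̄ − 7.9)): 80.5, 73.5, 49.7, 22.4, 90.3, 0.0, 103.6, 79.1, 111.3, 94.5, 53.9, 115.5, 0.0, 123.2, 0.0.
Season total = 997.5 DD.
Complete generations = ⌊997.5 / 304⌋ = 3.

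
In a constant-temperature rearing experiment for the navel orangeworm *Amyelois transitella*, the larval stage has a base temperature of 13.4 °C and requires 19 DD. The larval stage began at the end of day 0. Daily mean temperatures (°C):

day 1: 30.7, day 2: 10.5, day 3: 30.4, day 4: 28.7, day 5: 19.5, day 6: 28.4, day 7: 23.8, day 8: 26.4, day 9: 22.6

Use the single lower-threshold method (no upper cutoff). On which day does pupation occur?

day 3

Daily DD above 13.4 °C: 17.3, 0.0, 17.0, 15.3, 6.1, 15.0, 10.4, 13.0, 9.2.
Cumulative: 17.3, 17.3, 34.3, 49.6, 55.7, 70.7, 81.1, 94.1, 103.3.
The total first reaches 19 DD on day 3.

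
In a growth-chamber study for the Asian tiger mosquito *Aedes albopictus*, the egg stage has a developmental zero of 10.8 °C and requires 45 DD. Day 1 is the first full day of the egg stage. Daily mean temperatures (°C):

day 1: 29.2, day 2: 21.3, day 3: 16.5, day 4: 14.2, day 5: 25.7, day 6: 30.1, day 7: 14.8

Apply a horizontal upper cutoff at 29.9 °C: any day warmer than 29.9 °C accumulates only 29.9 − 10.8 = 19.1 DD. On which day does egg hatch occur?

day 5

Daily DD above 10.8 °C (capped at 19.1): 18.4, 10.5, 5.7, 3.4, 14.9, 19.1, 4.0.
Cumulative: 18.4, 28.9, 34.6, 38.0, 52.9, 72.0, 76.0.
The total first reaches 45 DD on day 5.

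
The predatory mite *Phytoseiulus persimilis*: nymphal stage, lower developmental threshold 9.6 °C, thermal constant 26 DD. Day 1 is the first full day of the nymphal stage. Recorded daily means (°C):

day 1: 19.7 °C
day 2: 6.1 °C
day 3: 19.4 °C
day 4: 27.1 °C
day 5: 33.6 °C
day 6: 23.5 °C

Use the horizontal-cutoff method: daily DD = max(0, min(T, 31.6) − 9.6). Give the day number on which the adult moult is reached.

day 4

Daily DD above 9.6 °C (capped at 22.0): 10.1, 0.0, 9.8, 17.5, 22.0, 13.9.
Cumulative: 10.1, 10.1, 19.9, 37.4, 59.4, 73.3.
The total first reaches 26 DD on day 4.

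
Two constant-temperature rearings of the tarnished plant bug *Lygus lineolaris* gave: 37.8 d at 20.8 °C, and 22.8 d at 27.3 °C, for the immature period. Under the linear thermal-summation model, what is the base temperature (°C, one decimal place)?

10.9 °C

Equal thermal constants: D₁(T₁ − T_b) = D₂(T₂ − T_b).
37.8·(20.8 − T_b) = 22.8·(27.3 − T_b)
T_b = (37.8·20.8 − 22.8·27.3) / (37.8 − 22.8) = 163.80 / 15.0 = 10.920 °C ≈ 10.9 °C.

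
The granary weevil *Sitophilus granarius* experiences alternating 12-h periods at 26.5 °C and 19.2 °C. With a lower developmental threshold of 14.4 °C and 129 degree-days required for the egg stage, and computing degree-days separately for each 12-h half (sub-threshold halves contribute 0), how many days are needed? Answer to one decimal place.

15.3 days

Day half: max(0, 26.5 − 14.4) × 0.5 = 12.1 × 0.5 = 6.05 DD.
Night half: max(0, 19.2 − 14.4) × 0.5 = 4.8 × 0.5 = 2.40 DD.
Per 24 h: 8.45 DD/day.
Duration = 129 / 8.45 = 15.266 ≈ 15.3 days.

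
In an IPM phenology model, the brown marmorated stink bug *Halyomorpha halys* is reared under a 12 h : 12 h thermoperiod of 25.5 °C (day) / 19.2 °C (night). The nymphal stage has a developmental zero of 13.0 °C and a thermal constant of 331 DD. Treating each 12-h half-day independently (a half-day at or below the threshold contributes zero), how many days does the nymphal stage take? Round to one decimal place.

Day half: max(0, 25.5 − 13.0) × 0.5 = 12.5 × 0.5 = 6.25 DD.
Night half: max(0, 19.2 − 13.0) × 0.5 = 6.2 × 0.5 = 3.10 DD.
Per 24 h: 9.35 DD/day.
Duration = 331 / 9.35 = 35.401 ≈ 35.4 days.

35.4 days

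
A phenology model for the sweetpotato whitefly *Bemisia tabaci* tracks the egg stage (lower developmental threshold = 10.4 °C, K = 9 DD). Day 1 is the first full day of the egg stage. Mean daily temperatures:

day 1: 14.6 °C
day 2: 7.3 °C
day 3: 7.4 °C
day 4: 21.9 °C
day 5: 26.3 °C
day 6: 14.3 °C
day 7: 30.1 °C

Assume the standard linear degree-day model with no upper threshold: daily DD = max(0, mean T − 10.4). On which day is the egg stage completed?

day 4

Daily DD above 10.4 °C: 4.2, 0.0, 0.0, 11.5, 15.9, 3.9, 19.7.
Cumulative: 4.2, 4.2, 4.2, 15.7, 31.6, 35.5, 55.2.
The total first reaches 9 DD on day 4.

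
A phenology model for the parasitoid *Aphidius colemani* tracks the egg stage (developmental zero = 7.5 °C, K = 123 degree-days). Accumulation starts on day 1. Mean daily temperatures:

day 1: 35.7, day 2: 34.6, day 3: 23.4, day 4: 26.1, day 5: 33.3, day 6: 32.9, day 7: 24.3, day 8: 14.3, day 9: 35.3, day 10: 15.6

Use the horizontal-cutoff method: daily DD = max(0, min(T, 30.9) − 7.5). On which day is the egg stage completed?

Daily DD above 7.5 °C (capped at 23.4): 23.4, 23.4, 15.9, 18.6, 23.4, 23.4, 16.8, 6.8, 23.4, 8.1.
Cumulative: 23.4, 46.8, 62.7, 81.3, 104.7, 128.1, 144.9, 151.7, 175.1, 183.2.
The total first reaches 123 DD on day 6.

day 6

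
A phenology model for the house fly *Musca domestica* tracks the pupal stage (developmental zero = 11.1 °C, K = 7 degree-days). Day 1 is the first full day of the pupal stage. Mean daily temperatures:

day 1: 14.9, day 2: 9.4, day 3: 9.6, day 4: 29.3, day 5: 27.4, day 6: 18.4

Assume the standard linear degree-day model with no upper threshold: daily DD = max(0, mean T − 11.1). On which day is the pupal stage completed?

Daily DD above 11.1 °C: 3.8, 0.0, 0.0, 18.2, 16.3, 7.3.
Cumulative: 3.8, 3.8, 3.8, 22.0, 38.3, 45.6.
The total first reaches 7 DD on day 4.

day 4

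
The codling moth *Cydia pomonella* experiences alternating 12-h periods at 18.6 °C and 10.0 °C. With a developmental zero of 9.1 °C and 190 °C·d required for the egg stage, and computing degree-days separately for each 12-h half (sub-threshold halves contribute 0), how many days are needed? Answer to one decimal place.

Day half: max(0, 18.6 − 9.1) × 0.5 = 9.5 × 0.5 = 4.75 DD.
Night half: max(0, 10.0 − 9.1) × 0.5 = 0.9 × 0.5 = 0.45 DD.
Per 24 h: 5.20 DD/day.
Duration = 190 / 5.20 = 36.538 ≈ 36.5 days.

36.5 days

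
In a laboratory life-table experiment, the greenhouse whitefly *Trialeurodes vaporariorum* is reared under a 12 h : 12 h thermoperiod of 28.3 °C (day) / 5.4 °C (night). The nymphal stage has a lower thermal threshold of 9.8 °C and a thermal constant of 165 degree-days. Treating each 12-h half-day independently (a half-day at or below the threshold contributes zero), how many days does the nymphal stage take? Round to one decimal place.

Day half: max(0, 28.3 − 9.8) × 0.5 = 18.5 × 0.5 = 9.25 DD.
Night half: max(0, 5.4 − 9.8) × 0.5 = 0.0 × 0.5 = 0.00 DD.
Per 24 h: 9.25 DD/day.
Duration = 165 / 9.25 = 17.838 ≈ 17.8 days.

17.8 days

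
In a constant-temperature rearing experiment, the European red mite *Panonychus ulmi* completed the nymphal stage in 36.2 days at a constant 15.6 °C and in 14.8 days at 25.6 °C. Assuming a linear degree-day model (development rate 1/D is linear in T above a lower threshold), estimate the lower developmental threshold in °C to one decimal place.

Equal thermal constants: D₁(T₁ − T_b) = D₂(T₂ − T_b).
36.2·(15.6 − T_b) = 14.8·(25.6 − T_b)
T_b = (36.2·15.6 − 14.8·25.6) / (36.2 − 14.8) = 185.84 / 21.4 = 8.684 °C ≈ 8.7 °C.

8.7 °C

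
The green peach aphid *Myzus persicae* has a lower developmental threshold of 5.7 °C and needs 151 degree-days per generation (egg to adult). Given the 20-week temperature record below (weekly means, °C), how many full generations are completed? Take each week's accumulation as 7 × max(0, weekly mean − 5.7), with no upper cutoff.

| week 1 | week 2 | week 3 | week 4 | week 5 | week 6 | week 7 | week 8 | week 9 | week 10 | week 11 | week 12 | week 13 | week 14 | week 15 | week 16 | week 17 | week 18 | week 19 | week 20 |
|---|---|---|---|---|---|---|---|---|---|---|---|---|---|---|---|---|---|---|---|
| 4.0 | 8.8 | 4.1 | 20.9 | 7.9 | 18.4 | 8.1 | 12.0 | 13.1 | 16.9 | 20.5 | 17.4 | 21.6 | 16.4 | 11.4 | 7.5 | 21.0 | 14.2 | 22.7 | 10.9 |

7 generations

Weekly DD (7 × max(0, T̄ − 5.7)): 0.0, 21.7, 0.0, 106.4, 15.4, 88.9, 16.8, 44.1, 51.8, 78.4, 103.6, 81.9, 111.3, 74.9, 39.9, 12.6, 107.1, 59.5, 119.0, 36.4.
Season total = 1169.7 DD.
Complete generations = ⌊1169.7 / 151⌋ = 7.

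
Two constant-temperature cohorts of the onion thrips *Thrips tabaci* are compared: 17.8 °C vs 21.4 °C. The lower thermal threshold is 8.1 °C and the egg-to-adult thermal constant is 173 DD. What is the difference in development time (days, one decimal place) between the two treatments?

4.8 days

At 17.8 °C: 173 / (17.8 − 8.1) = 173 / 9.7 = 17.835 d.
At 21.4 °C: 173 / (21.4 − 8.1) = 173 / 13.3 = 13.008 d.
Difference = |17.835 − 13.008| = 4.828 ≈ 4.8 days.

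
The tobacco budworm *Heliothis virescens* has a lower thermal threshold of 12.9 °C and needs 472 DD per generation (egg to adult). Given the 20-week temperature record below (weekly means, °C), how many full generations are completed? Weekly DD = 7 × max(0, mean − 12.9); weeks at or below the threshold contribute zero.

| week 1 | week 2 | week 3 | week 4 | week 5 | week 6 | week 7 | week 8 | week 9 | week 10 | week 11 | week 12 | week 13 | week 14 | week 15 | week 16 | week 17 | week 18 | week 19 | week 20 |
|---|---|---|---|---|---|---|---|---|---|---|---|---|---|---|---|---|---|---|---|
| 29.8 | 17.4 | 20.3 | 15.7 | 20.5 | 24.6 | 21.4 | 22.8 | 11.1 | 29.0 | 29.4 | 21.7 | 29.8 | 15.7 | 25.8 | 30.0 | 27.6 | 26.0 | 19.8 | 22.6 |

Weekly DD (7 × max(0, T̄ − 12.9)): 118.3, 31.5, 51.8, 19.6, 53.2, 81.9, 59.5, 69.3, 0.0, 112.7, 115.5, 61.6, 118.3, 19.6, 90.3, 119.7, 102.9, 91.7, 48.3, 67.9.
Season total = 1433.6 DD.
Complete generations = ⌊1433.6 / 472⌋ = 3.

3 generations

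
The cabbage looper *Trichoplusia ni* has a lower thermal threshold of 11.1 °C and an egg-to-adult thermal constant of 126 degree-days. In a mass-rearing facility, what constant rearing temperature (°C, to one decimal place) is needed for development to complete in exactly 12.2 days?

21.4 °C

Required daily accumulation = 126 / 12.2 = 10.328 DD/day.
T = T_base + 10.328 = 11.1 + 10.328 = 21.428 ≈ 21.4 °C.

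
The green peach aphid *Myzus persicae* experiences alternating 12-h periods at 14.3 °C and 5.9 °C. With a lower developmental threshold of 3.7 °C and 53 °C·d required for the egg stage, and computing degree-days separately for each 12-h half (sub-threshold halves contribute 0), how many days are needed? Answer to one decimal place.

Day half: max(0, 14.3 − 3.7) × 0.5 = 10.6 × 0.5 = 5.30 DD.
Night half: max(0, 5.9 − 3.7) × 0.5 = 2.2 × 0.5 = 1.10 DD.
Per 24 h: 6.40 DD/day.
Duration = 53 / 6.40 = 8.281 ≈ 8.3 days.

8.3 days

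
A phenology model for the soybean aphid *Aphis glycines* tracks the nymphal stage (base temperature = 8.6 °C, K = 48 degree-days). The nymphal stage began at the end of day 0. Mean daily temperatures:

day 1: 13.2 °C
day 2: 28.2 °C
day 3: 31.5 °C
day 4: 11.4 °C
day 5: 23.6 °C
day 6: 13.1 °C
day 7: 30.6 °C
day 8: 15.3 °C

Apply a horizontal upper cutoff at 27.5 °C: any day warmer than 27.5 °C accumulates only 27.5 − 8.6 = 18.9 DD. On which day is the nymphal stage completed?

day 5

Daily DD above 8.6 °C (capped at 18.9): 4.6, 18.9, 18.9, 2.8, 15.0, 4.5, 18.9, 6.7.
Cumulative: 4.6, 23.5, 42.4, 45.2, 60.2, 64.7, 83.6, 90.3.
The total first reaches 48 DD on day 5.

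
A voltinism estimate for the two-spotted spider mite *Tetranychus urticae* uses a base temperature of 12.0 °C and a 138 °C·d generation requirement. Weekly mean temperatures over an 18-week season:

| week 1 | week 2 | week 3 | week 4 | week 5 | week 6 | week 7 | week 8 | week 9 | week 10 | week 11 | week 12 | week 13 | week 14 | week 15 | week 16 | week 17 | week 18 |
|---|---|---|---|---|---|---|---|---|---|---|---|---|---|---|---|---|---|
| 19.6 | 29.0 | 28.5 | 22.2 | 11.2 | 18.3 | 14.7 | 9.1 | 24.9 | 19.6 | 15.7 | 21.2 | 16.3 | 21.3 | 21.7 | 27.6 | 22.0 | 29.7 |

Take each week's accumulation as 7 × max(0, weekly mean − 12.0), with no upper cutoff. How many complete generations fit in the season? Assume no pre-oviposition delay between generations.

Weekly DD (7 × max(0, T̄ − 12.0)): 53.2, 119.0, 115.5, 71.4, 0.0, 44.1, 18.9, 0.0, 90.3, 53.2, 25.9, 64.4, 30.1, 65.1, 67.9, 109.2, 70.0, 123.9.
Season total = 1122.1 DD.
Complete generations = ⌊1122.1 / 138⌋ = 8.

8 generations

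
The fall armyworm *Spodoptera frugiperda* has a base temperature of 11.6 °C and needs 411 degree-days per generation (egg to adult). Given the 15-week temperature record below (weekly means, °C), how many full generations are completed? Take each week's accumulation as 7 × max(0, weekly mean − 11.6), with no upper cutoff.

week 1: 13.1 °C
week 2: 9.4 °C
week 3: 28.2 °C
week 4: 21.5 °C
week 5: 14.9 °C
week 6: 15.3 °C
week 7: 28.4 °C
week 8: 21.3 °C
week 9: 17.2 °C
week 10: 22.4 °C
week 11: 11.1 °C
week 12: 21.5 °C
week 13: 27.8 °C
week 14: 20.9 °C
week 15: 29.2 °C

2 generations

Weekly DD (7 × max(0, T̄ − 11.6)): 10.5, 0.0, 116.2, 69.3, 23.1, 25.9, 117.6, 67.9, 39.2, 75.6, 0.0, 69.3, 113.4, 65.1, 123.2.
Season total = 916.3 DD.
Complete generations = ⌊916.3 / 411⌋ = 2.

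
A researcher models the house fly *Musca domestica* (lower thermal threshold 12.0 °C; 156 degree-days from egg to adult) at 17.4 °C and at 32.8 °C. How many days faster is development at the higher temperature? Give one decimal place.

At 17.4 °C: 156 / (17.4 − 12.0) = 156 / 5.4 = 28.889 d.
At 32.8 °C: 156 / (32.8 − 12.0) = 156 / 20.8 = 7.500 d.
Difference = |28.889 − 7.500| = 21.389 ≈ 21.4 days.

21.4 days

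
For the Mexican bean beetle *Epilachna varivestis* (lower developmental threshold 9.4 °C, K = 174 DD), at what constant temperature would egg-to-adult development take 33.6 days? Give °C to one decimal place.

14.6 °C

Required daily accumulation = 174 / 33.6 = 5.179 DD/day.
T = T_base + 5.179 = 9.4 + 5.179 = 14.579 ≈ 14.6 °C.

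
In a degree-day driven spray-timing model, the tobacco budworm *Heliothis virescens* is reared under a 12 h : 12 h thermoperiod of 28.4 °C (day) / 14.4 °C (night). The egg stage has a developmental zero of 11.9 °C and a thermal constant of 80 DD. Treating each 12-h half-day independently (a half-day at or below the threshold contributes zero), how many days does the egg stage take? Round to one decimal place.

8.4 days

Day half: max(0, 28.4 − 11.9) × 0.5 = 16.5 × 0.5 = 8.25 DD.
Night half: max(0, 14.4 − 11.9) × 0.5 = 2.5 × 0.5 = 1.25 DD.
Per 24 h: 9.50 DD/day.
Duration = 80 / 9.50 = 8.421 ≈ 8.4 days.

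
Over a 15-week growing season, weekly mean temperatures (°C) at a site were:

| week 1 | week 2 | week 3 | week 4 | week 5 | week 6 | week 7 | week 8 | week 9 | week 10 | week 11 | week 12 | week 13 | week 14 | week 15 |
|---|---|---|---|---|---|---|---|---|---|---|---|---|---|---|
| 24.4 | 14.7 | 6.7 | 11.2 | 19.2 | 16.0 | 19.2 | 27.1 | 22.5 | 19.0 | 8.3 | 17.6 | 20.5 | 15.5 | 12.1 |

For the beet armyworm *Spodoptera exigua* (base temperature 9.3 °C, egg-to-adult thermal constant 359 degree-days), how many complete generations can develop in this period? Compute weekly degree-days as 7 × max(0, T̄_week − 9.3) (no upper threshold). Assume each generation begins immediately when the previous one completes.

Weekly DD (7 × max(0, T̄ − 9.3)): 105.7, 37.8, 0.0, 13.3, 69.3, 46.9, 69.3, 124.6, 92.4, 67.9, 0.0, 58.1, 78.4, 43.4, 19.6.
Season total = 826.7 DD.
Complete generations = ⌊826.7 / 359⌋ = 2.

2 generations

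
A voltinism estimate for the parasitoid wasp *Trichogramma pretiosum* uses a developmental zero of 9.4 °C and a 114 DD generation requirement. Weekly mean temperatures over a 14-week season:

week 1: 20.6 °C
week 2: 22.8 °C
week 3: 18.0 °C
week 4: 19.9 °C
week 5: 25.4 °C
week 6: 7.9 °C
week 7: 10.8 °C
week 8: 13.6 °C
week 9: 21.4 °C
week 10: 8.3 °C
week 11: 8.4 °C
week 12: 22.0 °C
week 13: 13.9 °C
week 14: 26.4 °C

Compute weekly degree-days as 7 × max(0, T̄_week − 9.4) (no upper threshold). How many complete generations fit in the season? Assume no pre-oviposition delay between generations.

6 generations

Weekly DD (7 × max(0, T̄ − 9.4)): 78.4, 93.8, 60.2, 73.5, 112.0, 0.0, 9.8, 29.4, 84.0, 0.0, 0.0, 88.2, 31.5, 119.0.
Season total = 779.8 DD.
Complete generations = ⌊779.8 / 114⌋ = 6.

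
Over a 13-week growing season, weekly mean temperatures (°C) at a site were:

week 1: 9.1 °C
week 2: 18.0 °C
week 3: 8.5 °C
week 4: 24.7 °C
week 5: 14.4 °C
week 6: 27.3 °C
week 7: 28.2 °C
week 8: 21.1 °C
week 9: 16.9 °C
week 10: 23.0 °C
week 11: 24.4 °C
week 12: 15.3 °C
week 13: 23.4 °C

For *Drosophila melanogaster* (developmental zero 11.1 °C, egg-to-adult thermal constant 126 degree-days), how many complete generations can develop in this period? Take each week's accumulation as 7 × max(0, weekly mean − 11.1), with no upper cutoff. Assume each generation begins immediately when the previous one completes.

6 generations

Weekly DD (7 × max(0, T̄ − 11.1)): 0.0, 48.3, 0.0, 95.2, 23.1, 113.4, 119.7, 70.0, 40.6, 83.3, 93.1, 29.4, 86.1.
Season total = 802.2 DD.
Complete generations = ⌊802.2 / 126⌋ = 6.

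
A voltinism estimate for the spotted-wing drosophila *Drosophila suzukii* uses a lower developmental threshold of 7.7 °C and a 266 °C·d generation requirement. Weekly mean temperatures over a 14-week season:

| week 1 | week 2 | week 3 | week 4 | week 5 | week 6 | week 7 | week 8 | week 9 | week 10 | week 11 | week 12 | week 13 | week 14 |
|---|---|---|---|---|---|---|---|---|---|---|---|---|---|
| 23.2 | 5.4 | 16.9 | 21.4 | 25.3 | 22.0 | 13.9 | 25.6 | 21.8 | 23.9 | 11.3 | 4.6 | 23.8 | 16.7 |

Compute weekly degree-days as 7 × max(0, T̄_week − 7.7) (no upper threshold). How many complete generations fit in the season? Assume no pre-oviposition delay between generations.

4 generations

Weekly DD (7 × max(0, T̄ − 7.7)): 108.5, 0.0, 64.4, 95.9, 123.2, 100.1, 43.4, 125.3, 98.7, 113.4, 25.2, 0.0, 112.7, 63.0.
Season total = 1073.8 DD.
Complete generations = ⌊1073.8 / 266⌋ = 4.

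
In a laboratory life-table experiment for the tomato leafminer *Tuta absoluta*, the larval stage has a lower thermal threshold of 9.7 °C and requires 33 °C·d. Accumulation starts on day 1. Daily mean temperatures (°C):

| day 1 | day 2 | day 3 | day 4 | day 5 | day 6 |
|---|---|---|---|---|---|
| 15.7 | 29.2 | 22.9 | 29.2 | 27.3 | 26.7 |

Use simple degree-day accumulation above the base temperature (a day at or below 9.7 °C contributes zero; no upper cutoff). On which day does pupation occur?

Daily DD above 9.7 °C: 6.0, 19.5, 13.2, 19.5, 17.6, 17.0.
Cumulative: 6.0, 25.5, 38.7, 58.2, 75.8, 92.8.
The total first reaches 33 DD on day 3.

day 3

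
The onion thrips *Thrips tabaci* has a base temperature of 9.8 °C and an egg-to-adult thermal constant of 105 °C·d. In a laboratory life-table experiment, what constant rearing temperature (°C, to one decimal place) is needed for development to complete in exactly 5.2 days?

30.0 °C

Required daily accumulation = 105 / 5.2 = 20.192 DD/day.
T = T_base + 20.192 = 9.8 + 20.192 = 29.992 ≈ 30.0 °C.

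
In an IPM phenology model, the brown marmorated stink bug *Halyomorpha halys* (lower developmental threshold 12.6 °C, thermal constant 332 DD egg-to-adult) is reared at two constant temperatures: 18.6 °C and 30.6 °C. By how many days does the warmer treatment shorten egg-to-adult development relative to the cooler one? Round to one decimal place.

36.9 days

At 18.6 °C: 332 / (18.6 − 12.6) = 332 / 6.0 = 55.333 d.
At 30.6 °C: 332 / (30.6 − 12.6) = 332 / 18.0 = 18.444 d.
Difference = |55.333 − 18.444| = 36.889 ≈ 36.9 days.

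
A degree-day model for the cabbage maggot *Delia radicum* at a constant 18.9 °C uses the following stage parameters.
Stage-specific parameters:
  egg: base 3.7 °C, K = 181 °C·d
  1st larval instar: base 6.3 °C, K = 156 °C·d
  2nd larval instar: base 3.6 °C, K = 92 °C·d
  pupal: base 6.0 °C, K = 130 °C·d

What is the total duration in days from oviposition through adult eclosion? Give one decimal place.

egg: 181 / (18.9 − 3.7) = 181 / 15.2 = 11.908 d.
1st larval instar: 156 / (18.9 − 6.3) = 156 / 12.6 = 12.381 d.
2nd larval instar: 92 / (18.9 − 3.6) = 92 / 15.3 = 6.013 d.
pupal: 130 / (18.9 − 6.0) = 130 / 12.9 = 10.078 d.
Sum = 40.379 ≈ 40.4 days.

40.4 days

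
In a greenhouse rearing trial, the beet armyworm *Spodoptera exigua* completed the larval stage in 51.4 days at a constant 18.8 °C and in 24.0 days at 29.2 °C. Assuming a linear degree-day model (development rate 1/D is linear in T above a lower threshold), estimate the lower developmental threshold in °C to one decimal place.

Equal thermal constants: D₁(T₁ − T_b) = D₂(T₂ − T_b).
51.4·(18.8 − T_b) = 24.0·(29.2 − T_b)
T_b = (51.4·18.8 − 24.0·29.2) / (51.4 − 24.0) = 265.52 / 27.4 = 9.691 °C ≈ 9.7 °C.

9.7 °C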